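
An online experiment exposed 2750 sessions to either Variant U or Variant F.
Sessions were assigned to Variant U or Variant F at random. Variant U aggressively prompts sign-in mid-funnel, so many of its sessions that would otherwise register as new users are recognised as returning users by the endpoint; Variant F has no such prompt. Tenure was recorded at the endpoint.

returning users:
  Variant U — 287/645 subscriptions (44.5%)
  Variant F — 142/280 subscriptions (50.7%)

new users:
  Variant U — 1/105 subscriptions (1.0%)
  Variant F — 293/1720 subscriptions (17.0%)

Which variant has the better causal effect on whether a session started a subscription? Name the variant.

The user tenure-specific comparison favours Variant F throughout, but the pooled figures favour Variant U. The question is whether to condition on user tenure.
User tenure is downstream of the variant. One should not condition on a consequence of treatment, so the overall rates are the right comparison.
Pooled: Variant U 38.4% vs Variant F 21.8%; Variant U is higher overall.

Variant U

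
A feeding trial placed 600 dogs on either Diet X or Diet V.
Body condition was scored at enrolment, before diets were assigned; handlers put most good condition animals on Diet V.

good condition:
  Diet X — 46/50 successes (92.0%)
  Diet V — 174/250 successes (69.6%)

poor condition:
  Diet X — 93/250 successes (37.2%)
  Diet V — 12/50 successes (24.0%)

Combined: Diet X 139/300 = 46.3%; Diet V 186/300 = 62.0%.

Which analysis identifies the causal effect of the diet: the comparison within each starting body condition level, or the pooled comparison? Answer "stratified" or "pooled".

Here starting body condition is a common cause — it drives both which diet a case falls under and the outcome. The crude comparison mixes populations; the stratum-specific rates are the causally relevant ones.
Within each level — good condition: 92.0% vs 69.6%; poor condition: 37.2% vs 24.0% — Diet X is higher every time.

stratified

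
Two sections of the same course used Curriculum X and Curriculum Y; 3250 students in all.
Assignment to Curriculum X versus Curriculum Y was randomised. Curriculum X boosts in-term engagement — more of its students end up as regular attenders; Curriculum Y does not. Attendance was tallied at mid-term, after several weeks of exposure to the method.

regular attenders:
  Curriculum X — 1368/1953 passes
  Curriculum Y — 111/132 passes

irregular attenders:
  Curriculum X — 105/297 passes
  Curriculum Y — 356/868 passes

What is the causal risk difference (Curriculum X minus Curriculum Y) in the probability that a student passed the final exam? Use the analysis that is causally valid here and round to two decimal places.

+0.19

Within every mid-term attendance level Curriculum Y has the higher rate, yet pooled Curriculum X does — Simpson's reversal.
Mid-term attendance is recorded after the teaching method and is itself shifted by it — it sits on the causal path from teaching method to outcome. Conditioning on a mediator would strip out part of the effect we want; the pooled comparison gives the total causal effect.
The causal difference is the pooled difference: 0.655 − 0.467 = +0.188.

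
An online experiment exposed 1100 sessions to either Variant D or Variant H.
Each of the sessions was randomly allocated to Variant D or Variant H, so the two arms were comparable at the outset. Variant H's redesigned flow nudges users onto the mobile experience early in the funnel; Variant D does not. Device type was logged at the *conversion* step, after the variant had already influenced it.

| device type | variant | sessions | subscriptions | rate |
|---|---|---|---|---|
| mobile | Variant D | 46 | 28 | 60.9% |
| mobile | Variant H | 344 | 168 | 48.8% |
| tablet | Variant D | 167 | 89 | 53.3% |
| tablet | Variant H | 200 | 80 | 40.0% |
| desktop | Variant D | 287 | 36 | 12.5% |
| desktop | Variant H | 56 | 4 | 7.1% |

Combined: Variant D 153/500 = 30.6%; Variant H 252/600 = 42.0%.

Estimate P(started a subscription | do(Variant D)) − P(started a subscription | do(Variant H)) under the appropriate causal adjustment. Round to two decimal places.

Because the variant influences device type, device type is a post-treatment mediator, not a confounder. Stratifying on it would bias the estimate; the causal effect is the crude pooled difference.
The causal difference is the pooled difference: 0.306 − 0.420 = -0.114.

-0.11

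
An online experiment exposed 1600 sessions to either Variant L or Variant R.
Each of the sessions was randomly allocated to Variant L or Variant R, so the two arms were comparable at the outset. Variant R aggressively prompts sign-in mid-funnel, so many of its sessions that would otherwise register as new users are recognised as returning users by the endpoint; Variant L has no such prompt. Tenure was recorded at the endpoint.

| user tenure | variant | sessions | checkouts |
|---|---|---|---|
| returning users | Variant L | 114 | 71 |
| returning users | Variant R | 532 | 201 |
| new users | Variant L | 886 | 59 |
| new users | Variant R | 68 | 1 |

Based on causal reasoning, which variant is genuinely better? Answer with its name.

Stratifying would compare variants among sessions the variants themselves sorted into user tenure groups — a form of selection on an intermediate. The unconditioned pooled rates give the total causal effect.
Pooled: Variant L 13.0% vs Variant R 33.7%; Variant R is higher overall.

Variant R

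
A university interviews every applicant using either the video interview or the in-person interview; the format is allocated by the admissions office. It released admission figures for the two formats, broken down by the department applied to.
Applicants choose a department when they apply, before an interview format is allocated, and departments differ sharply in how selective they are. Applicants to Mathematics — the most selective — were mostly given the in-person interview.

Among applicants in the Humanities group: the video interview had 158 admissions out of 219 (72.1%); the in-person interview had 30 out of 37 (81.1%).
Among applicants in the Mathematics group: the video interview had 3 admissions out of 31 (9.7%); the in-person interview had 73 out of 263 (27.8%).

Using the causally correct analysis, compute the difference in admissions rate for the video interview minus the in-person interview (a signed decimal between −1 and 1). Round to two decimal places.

The stratified and pooled comparisons disagree (the in-person interview wins within each department; the video interview wins overall), so the answer turns on the causal role of department.
Department satisfies the back-door criterion: it is not a descendant of the interview format, and it blocks the spurious path from interview format to outcome. Adjusting for it (i.e., using the within-department rates) gives the causal effect.
Adjusting over the population distribution of department: 0.465·(0.721−0.811) + 0.535·(0.097−0.278) = -0.138.

-0.14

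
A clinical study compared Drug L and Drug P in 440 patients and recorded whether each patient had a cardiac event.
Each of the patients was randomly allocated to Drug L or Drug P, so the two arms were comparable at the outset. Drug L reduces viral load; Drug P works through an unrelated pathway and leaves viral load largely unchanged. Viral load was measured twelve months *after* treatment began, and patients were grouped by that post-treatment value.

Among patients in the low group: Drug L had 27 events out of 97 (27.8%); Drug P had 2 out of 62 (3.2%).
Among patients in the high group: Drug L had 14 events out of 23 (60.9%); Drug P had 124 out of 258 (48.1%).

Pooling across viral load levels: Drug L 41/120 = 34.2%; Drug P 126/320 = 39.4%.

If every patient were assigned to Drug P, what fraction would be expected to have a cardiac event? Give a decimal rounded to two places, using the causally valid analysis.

0.39

The stratified and pooled comparisons disagree (Drug P wins within each viral load; Drug L wins overall), so the answer turns on the causal role of viral load.
Viral load is downstream of the drug. One should not condition on a consequence of treatment, so the overall rates are the right comparison.
So P(outcome | do(Drug P)) is just the pooled rate for Drug P: 126/320 = 0.394.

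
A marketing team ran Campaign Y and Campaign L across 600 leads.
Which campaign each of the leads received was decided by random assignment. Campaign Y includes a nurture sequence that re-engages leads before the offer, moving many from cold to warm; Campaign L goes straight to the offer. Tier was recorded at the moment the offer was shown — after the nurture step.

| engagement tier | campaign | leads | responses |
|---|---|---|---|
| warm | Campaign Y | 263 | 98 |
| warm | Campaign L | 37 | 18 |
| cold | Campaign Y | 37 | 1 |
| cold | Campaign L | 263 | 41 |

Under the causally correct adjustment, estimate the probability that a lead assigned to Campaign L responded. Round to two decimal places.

0.20

Engagement tier is recorded after the campaign and is itself shifted by it — it sits on the causal path from campaign to outcome. Conditioning on a mediator would strip out part of the effect we want; the pooled comparison gives the total causal effect.
So P(outcome | do(Campaign L)) is just the pooled rate for Campaign L: 59/300 = 0.197.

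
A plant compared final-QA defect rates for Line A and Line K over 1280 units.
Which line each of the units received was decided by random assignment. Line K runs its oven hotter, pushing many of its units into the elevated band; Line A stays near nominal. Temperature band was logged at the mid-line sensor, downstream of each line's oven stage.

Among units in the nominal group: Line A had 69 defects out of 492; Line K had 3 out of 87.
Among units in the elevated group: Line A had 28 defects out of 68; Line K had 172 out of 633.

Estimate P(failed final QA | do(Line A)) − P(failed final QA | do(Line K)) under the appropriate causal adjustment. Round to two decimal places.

Line K is lower inside every in-process temperature band stratum but Line A is lower in aggregate. Whether to stratify depends on how in-process temperature band relates to the line.
In-process temperature band is downstream of the line. One should not condition on a consequence of treatment, so the overall rates are the right comparison.
The causal difference is the pooled difference: 0.173 − 0.243 = -0.070.

-0.07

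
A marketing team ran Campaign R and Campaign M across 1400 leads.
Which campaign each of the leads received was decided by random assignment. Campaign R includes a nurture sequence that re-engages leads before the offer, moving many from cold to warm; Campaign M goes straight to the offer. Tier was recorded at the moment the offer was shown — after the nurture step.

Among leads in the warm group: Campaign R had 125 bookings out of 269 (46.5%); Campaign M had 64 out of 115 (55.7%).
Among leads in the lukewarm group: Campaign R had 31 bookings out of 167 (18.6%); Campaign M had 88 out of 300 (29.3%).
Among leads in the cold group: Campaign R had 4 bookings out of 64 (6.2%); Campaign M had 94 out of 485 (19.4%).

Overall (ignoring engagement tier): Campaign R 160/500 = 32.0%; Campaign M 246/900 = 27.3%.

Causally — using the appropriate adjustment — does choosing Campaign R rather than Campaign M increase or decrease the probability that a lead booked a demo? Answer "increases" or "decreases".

Engagement tier is recorded after the campaign and is itself shifted by it — it sits on the causal path from campaign to outcome. Conditioning on a mediator would strip out part of the effect we want; the pooled comparison gives the total causal effect.
Pooled: Campaign R 32.0% vs Campaign M 27.3%; Campaign R is higher overall.

increases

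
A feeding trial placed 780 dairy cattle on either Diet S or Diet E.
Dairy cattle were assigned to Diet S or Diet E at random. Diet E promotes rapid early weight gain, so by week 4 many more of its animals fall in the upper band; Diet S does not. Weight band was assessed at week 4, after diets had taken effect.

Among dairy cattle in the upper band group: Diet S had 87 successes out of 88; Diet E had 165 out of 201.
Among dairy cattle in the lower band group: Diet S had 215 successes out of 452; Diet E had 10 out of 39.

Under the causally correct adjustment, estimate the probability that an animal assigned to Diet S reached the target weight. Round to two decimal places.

The stratified and pooled comparisons disagree (Diet S wins within each week-4 weight band; Diet E wins overall), so the answer turns on the causal role of week-4 weight band.
Week-4 weight band here is a post-treatment variable shaped by the diet; conditioning on it would introduce bias rather than remove it. The overall comparison is the causal one.
So P(outcome | do(Diet S)) is just the pooled rate for Diet S: 302/540 = 0.559.

0.56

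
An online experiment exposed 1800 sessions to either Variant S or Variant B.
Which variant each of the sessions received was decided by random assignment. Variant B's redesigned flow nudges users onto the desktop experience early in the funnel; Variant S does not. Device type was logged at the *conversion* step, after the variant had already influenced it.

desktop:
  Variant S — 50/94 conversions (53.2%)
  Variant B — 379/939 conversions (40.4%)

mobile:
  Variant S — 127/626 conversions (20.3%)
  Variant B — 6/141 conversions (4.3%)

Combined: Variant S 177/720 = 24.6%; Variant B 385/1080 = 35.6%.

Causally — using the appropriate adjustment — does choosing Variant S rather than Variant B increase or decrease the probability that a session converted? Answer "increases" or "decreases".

Device type here is a post-treatment variable shaped by the variant; conditioning on it would introduce bias rather than remove it. The overall comparison is the causal one.
Pooled: Variant S 24.6% vs Variant B 35.6%; Variant B is higher overall.

decreases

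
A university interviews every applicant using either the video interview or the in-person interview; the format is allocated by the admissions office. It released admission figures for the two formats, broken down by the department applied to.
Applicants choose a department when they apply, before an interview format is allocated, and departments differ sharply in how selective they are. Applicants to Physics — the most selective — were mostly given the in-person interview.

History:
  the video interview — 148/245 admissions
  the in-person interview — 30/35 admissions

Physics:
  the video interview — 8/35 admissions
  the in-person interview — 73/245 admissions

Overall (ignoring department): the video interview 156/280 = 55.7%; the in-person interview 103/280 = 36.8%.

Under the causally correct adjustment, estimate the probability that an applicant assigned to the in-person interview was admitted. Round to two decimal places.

0.58

Department differs across interview formats for reasons unrelated to any effect of the interview format itself, and it separately predicts the outcome — a classic confounder. We must compare within department levels.
Standardising the in-person interview to the population department mix: 0.500·30/35 + 0.500·73/245 = 0.578.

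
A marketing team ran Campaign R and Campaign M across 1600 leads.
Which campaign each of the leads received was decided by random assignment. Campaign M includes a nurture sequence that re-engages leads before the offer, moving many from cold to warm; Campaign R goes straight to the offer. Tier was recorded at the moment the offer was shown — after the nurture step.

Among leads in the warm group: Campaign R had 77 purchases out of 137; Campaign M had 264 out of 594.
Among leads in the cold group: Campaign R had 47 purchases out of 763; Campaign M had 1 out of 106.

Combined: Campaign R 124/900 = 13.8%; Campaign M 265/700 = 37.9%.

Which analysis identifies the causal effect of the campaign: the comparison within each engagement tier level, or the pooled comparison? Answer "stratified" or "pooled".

The engagement tier-specific comparison favours Campaign R throughout, but the pooled figures favour Campaign M. The question is whether to condition on engagement tier.
Engagement tier is downstream of the campaign. One should not condition on a consequence of treatment, so the overall rates are the right comparison.
Pooled: Campaign R 13.8% vs Campaign M 37.9%; Campaign M is higher overall.

pooled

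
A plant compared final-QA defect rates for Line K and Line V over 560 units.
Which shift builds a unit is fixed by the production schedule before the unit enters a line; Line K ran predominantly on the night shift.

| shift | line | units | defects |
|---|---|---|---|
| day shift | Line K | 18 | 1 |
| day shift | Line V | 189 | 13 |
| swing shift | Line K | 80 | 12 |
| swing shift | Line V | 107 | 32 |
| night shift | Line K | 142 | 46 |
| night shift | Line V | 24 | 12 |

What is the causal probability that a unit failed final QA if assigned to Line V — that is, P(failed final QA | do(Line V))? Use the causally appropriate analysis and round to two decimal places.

Here shift is a common cause — it drives both which line a case falls under and the outcome. The crude comparison mixes populations; the stratum-specific rates are the causally relevant ones.
Standardising Line V to the population shift mix: 0.370·13/189 + 0.334·32/107 + 0.296·12/24 = 0.274.

0.27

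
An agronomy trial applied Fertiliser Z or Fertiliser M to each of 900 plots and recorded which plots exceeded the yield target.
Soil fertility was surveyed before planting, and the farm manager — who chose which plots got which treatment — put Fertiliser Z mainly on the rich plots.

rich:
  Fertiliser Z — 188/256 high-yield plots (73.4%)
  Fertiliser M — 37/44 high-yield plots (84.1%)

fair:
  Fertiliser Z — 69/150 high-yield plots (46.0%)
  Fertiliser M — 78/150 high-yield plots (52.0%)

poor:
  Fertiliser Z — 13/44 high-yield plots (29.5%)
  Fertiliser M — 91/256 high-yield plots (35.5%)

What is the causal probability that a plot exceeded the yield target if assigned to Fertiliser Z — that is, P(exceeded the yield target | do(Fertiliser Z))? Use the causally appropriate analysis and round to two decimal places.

Soil fertility satisfies the back-door criterion: it is not a descendant of the fertiliser, and it blocks the spurious path from fertiliser to outcome. Adjusting for it (i.e., using the within-soil fertility rates) gives the causal effect.
Standardising Fertiliser Z to the population soil fertility mix: 0.333·188/256 + 0.333·69/150 + 0.333·13/44 = 0.497.

0.50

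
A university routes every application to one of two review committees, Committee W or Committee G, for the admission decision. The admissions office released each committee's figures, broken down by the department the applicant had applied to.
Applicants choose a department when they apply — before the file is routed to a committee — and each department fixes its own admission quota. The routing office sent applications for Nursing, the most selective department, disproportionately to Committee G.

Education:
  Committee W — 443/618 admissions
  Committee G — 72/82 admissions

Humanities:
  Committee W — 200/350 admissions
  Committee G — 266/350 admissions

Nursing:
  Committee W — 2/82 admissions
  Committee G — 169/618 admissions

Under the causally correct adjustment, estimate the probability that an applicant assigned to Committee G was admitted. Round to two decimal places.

0.64

Department satisfies the back-door criterion: it is not a descendant of the review committee, and it blocks the spurious path from review committee to outcome. Adjusting for it (i.e., using the within-department rates) gives the causal effect.
Standardising Committee G to the population department mix: 0.333·72/82 + 0.333·266/350 + 0.333·169/618 = 0.637.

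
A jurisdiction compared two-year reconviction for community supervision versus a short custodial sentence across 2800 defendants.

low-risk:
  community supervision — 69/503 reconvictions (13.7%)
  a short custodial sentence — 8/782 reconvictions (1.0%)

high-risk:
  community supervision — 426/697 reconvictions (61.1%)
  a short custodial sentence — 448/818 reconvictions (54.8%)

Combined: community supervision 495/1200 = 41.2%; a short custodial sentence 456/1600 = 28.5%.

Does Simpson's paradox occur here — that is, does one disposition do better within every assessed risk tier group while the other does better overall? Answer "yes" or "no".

Within each assessed risk tier level (low-risk 13.7% vs 1.0%; high-risk 61.1% vs 54.8%), a short custodial sentence has the lower rate every time. Pooled: 41.2% vs 28.5% — a short custodial sentence has the lower rate overall. They agree.

no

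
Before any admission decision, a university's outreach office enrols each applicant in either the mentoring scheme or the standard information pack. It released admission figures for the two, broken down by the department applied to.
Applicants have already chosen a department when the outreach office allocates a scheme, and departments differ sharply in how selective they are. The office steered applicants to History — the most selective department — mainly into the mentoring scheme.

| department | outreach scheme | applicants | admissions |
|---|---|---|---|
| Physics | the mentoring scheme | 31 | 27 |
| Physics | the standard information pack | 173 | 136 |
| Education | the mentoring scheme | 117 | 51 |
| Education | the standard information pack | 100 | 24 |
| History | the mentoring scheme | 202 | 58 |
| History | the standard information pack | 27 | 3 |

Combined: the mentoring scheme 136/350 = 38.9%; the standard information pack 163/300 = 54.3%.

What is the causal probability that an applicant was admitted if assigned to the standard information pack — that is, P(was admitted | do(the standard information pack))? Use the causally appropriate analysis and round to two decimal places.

The stratified and pooled comparisons disagree (the mentoring scheme wins within each department; the standard information pack wins overall), so the answer turns on the causal role of department.
Department differs across outreach schemes for reasons unrelated to any effect of the outreach scheme itself, and it separately predicts the outcome — a classic confounder. We must compare within department levels.
Standardising the standard information pack to the population department mix: 0.314·136/173 + 0.334·24/100 + 0.352·3/27 = 0.366.

0.37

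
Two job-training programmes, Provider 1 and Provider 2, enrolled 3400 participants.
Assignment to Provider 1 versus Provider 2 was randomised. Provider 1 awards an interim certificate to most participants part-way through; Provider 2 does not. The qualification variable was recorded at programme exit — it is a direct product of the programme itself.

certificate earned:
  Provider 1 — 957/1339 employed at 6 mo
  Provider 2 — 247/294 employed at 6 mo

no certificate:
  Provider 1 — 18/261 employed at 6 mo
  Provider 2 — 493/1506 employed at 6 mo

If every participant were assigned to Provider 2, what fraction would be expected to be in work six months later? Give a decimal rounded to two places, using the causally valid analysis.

Provider 2 is higher inside every qualification attained during the programme stratum but Provider 1 is higher in aggregate. Whether to stratify depends on how qualification attained during the programme relates to the programme.
Stratifying would compare programmes among participants the programmes themselves sorted into qualification attained during the programme groups — a form of selection on an intermediate. The unconditioned pooled rates give the total causal effect.
So P(outcome | do(Provider 2)) is just the pooled rate for Provider 2: 740/1800 = 0.411.

0.41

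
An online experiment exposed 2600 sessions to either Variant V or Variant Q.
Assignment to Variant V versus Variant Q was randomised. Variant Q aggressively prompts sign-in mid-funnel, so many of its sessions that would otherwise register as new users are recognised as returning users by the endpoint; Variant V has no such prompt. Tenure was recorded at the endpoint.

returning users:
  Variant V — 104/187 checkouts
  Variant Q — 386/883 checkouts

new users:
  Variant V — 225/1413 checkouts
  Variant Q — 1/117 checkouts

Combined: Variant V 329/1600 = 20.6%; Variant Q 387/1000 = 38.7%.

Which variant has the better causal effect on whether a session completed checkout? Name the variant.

User tenure here is a post-treatment variable shaped by the variant; conditioning on it would introduce bias rather than remove it. The overall comparison is the causal one.
Pooled: Variant V 20.6% vs Variant Q 38.7%; Variant Q is higher overall.

Variant Q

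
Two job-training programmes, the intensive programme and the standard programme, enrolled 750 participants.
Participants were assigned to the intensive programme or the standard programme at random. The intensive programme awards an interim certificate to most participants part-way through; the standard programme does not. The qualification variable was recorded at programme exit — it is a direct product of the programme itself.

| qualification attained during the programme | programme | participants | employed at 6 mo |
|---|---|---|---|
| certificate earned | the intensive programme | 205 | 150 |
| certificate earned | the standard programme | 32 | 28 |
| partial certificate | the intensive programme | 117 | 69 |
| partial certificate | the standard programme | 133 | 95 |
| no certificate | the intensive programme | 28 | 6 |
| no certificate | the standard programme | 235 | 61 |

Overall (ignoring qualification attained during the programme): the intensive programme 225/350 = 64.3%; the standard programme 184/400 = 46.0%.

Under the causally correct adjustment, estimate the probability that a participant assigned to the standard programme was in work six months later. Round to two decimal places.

0.46

Because the programme influences qualification attained during the programme, qualification attained during the programme is a post-treatment mediator, not a confounder. Stratifying on it would bias the estimate; the causal effect is the crude pooled difference.
So P(outcome | do(the standard programme)) is just the pooled rate for the standard programme: 184/400 = 0.460.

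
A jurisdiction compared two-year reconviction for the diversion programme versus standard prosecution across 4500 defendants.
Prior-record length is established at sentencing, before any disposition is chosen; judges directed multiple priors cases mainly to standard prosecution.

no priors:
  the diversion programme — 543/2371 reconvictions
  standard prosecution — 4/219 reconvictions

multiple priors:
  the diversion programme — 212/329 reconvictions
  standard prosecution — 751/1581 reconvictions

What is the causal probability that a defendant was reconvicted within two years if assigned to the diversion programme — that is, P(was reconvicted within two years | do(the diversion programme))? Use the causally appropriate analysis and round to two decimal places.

The prior-record length-specific comparison favours standard prosecution throughout, but the pooled figures favour the diversion programme. The question is whether to condition on prior-record length.
Since prior-record length is a pre-existing factor (not a product of the disposition) and it affects the outcome on its own, it is a confounder. The stratified rates, not the pooled rate, identify the causal effect.
Standardising the diversion programme to the population prior-record length mix: 0.576·543/2371 + 0.424·212/329 = 0.405.

0.41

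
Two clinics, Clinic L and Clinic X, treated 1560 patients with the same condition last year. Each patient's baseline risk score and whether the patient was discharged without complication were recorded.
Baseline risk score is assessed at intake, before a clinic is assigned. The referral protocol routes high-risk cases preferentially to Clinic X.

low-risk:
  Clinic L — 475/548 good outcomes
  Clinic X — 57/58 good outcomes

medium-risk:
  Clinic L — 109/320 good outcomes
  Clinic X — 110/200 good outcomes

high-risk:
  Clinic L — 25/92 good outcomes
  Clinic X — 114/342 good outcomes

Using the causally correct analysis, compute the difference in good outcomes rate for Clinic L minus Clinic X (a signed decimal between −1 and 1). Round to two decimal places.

Clinic X is higher inside every baseline risk score stratum but Clinic L is higher in aggregate. Whether to stratify depends on how baseline risk score relates to the clinic.
Baseline risk score is set before the clinic has any effect — it is not caused by the clinic — and it independently drives the outcome. That makes it a confounder, so the causal comparison is within baseline risk score levels.
Adjusting over the population distribution of baseline risk score: 0.388·(0.867−0.983) + 0.333·(0.341−0.550) + 0.278·(0.272−0.333) = -0.132.

-0.13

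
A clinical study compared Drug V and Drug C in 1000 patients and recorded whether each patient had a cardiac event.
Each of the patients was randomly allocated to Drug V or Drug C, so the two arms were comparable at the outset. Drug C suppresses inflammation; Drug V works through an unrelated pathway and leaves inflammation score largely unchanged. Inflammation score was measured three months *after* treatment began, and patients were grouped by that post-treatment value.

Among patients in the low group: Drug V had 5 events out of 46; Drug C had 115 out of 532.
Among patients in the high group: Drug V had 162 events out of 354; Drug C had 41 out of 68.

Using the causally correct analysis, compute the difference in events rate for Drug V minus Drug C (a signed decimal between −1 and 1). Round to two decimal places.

Inflammation score is recorded after the drug and is itself shifted by it — it sits on the causal path from drug to outcome. Conditioning on a mediator would strip out part of the effect we want; the pooled comparison gives the total causal effect.
The causal difference is the pooled difference: 0.417 − 0.260 = +0.158.

+0.16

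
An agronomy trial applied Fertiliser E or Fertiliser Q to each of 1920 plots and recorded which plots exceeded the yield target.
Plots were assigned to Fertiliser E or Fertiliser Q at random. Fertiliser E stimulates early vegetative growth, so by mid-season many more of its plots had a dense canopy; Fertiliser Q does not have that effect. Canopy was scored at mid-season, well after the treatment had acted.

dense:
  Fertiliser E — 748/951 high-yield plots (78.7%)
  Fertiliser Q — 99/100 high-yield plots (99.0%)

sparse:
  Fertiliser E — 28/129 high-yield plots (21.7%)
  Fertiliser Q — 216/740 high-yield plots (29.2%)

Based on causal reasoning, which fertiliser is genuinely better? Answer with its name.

Because the fertiliser influences mid-season canopy, mid-season canopy is a post-treatment mediator, not a confounder. Stratifying on it would bias the estimate; the causal effect is the crude pooled difference.
Pooled: Fertiliser E 71.9% vs Fertiliser Q 37.5%; Fertiliser E is higher overall.

Fertiliser E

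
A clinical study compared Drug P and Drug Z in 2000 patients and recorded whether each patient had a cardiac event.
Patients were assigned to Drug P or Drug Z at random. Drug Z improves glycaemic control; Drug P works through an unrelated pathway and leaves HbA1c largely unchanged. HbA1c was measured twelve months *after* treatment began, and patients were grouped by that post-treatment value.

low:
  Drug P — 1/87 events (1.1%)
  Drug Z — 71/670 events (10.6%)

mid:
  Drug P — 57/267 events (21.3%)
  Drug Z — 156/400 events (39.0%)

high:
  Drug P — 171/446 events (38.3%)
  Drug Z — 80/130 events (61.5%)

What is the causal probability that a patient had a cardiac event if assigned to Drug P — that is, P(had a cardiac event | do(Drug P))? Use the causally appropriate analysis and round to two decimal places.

0.29

Drug P is lower inside every HbA1c stratum but Drug Z is lower in aggregate. Whether to stratify depends on how HbA1c relates to the drug.
HbA1c here is a post-treatment variable shaped by the drug; conditioning on it would introduce bias rather than remove it. The overall comparison is the causal one.
So P(outcome | do(Drug P)) is just the pooled rate for Drug P: 229/800 = 0.286.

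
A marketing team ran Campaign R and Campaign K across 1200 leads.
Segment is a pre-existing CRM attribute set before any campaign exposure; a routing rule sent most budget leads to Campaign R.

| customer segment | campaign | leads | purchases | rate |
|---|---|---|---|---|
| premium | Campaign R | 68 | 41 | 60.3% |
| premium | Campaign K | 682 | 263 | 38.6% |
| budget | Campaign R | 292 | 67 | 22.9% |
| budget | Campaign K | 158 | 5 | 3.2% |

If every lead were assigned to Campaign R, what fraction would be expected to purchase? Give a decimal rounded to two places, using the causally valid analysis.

Nothing the campaign does changes customer segment; the imbalance is an allocation artefact. With customer segment also predicting the outcome, the pooled figure is confounded, and the within-stratum comparison is the causal one.
Standardising Campaign R to the population customer segment mix: 0.625·41/68 + 0.375·67/292 = 0.463.

0.46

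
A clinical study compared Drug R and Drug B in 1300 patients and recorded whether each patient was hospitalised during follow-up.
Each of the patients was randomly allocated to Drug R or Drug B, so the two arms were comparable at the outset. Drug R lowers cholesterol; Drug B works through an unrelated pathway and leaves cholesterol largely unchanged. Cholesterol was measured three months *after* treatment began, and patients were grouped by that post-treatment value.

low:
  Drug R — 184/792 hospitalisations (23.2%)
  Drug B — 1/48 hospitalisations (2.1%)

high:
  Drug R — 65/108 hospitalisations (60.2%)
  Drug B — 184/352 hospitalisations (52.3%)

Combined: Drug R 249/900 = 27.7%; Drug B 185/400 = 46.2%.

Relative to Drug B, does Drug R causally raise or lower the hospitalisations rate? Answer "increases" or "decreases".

Drug B is lower inside every cholesterol stratum but Drug R is lower in aggregate. Whether to stratify depends on how cholesterol relates to the drug.
Cholesterol is downstream of the drug. One should not condition on a consequence of treatment, so the overall rates are the right comparison.
Pooled: Drug R 27.7% vs Drug B 46.2%; Drug R is lower overall.

decreases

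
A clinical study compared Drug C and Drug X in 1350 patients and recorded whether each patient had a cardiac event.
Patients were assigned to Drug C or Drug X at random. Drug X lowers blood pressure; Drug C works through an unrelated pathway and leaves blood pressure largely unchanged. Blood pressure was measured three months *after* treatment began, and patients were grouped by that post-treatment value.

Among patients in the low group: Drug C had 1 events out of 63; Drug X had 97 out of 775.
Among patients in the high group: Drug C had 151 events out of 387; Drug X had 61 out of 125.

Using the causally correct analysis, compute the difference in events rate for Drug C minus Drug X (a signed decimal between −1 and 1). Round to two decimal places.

The stratified and pooled comparisons disagree (Drug C wins within each blood pressure; Drug X wins overall), so the answer turns on the causal role of blood pressure.
Blood pressure lies on the pathway drug → blood pressure → outcome, so adjusting for it blocks the indirect effect. For the total causal effect of drug, use the unadjusted pooled rates.
The causal difference is the pooled difference: 0.338 − 0.176 = +0.162.

+0.16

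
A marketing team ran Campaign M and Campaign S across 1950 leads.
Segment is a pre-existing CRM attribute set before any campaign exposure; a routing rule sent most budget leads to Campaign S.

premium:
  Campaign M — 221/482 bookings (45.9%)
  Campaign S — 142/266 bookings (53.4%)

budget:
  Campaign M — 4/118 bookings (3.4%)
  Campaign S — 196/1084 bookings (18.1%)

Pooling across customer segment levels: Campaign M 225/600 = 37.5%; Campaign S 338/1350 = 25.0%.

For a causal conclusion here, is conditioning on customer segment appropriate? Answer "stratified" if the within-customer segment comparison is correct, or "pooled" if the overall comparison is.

stratified

The customer segment-specific comparison favours Campaign S throughout, but the pooled figures favour Campaign M. The question is whether to condition on customer segment.
The imbalance in customer segment arose from how leads were allocated, not from anything the campaign did; and customer segment independently affects the outcome. The pooled gap is confounded — condition on customer segment.
Within each level — premium: 45.9% vs 53.4%; budget: 3.4% vs 18.1% — Campaign S is higher every time.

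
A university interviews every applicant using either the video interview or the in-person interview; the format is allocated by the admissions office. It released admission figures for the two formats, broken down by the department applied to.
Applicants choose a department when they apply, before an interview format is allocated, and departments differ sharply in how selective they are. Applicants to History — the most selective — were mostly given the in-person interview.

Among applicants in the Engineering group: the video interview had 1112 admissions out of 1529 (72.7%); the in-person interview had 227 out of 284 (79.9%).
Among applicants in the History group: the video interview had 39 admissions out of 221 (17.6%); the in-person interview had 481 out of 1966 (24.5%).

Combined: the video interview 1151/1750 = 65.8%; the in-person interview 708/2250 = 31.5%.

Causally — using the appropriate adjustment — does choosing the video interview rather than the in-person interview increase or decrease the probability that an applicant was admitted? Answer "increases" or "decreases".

Here department is a common cause — it drives both which interview format a case falls under and the outcome. The crude comparison mixes populations; the stratum-specific rates are the causally relevant ones.
Within each level — Engineering: 72.7% vs 79.9%; History: 17.6% vs 24.5% — the in-person interview is higher every time.

decreases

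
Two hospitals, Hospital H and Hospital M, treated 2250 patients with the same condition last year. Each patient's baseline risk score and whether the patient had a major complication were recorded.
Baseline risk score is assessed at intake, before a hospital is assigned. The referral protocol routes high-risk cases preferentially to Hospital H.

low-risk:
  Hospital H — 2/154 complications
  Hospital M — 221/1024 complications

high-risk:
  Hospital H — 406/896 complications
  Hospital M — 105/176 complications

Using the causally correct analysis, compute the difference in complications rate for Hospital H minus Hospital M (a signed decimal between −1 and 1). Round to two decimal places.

Within every baseline risk score level Hospital H has the lower rate, yet pooled Hospital M does — Simpson's reversal.
Nothing the hospital does changes baseline risk score; the imbalance is an allocation artefact. With baseline risk score also predicting the outcome, the pooled figure is confounded, and the within-stratum comparison is the causal one.
Adjusting over the population distribution of baseline risk score: 0.524·(0.013−0.216) + 0.476·(0.453−0.597) = -0.175.

-0.17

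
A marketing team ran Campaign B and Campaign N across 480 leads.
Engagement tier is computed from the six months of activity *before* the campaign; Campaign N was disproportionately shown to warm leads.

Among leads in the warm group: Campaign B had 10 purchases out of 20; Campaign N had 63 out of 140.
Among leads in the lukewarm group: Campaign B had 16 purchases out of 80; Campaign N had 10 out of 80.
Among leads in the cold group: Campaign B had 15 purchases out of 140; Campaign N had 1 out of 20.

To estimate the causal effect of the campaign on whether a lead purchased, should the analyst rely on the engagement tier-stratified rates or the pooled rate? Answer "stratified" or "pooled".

Within every engagement tier level Campaign B has the higher rate, yet pooled Campaign N does — Simpson's reversal.
Nothing the campaign does changes engagement tier; the imbalance is an allocation artefact. With engagement tier also predicting the outcome, the pooled figure is confounded, and the within-stratum comparison is the causal one.
Within each level — warm: 50.0% vs 45.0%; lukewarm: 20.0% vs 12.5%; cold: 10.7% vs 5.0% — Campaign B is higher every time.

stratified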